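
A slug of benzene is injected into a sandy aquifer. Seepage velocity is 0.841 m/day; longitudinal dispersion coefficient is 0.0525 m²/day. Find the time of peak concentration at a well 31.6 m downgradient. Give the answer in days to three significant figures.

37.5 days

For the 1D instantaneous-source solution, setting ∂C/∂t = 0 at fixed x gives v²t² + 2Dt − x² = 0, so t = (√(D² + v²x²) − D)/v².
√(D² + v²x²) = √(0.0525² + 0.841² × 31.6²) = 26.58; v² = 0.707281.
t = (26.58 − 0.0525)/0.707281 = 37.5 days (vs. the pure-advection estimate x/v = 37.6 d).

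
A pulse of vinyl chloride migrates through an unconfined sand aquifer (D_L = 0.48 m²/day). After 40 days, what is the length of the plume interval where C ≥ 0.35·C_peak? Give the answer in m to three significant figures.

The plume is Gaussian with σ = √(2Dt) = √(2 × 0.48 × 40) = 6.197 m.
C/C_peak = exp(−Δx²/(2σ²)) = 0.35 ⇒ Δx = σ·√(−2 ln 0.35) = 6.197 × 1.449 = 8.979 m.
Width = 2Δx = 18.0 m.

18.0 m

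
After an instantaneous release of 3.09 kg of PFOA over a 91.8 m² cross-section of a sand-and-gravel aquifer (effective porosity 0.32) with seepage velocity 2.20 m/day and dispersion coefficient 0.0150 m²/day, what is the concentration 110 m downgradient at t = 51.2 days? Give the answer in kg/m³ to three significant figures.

For an instantaneous plane source, C(x,t) = M/(n_e·A·√(4πDt)) · exp(−(x−vt)²/(4Dt)), with n_e·A the pore (flow) area.
Plume center vt = 2.20 × 51.2 = 112.64 m, so the well at 110 m is 2.64 m upgradient of the peak.
√(4πDt) = 3.107 m, giving peak height M/(n_e·A·√(4πDt)) = 3.09/(0.32 × 91.8 × 3.107) = 0.03386 kg/m³.
(x−vt)²/(4Dt) = (-2.64)²/(4 × 0.0150 × 51.2) = 2.269; exp(−2.269) = 0.1034.
C = 0.03386 × 0.1034 = 0.00350 kg/m³.

0.00350 kg/m³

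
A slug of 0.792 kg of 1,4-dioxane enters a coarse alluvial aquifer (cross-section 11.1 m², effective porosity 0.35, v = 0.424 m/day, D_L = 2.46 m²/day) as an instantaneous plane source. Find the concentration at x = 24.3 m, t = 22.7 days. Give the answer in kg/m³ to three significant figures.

0.00293 kg/m³

For an instantaneous plane source, C(x,t) = M/(n_e·A·√(4πDt)) · exp(−(x−vt)²/(4Dt)), with n_e·A the pore (flow) area.
Plume center vt = 0.424 × 22.7 = 9.6248 m, so the well at 24.3 m is 14.6752 m downgradient of the peak.
√(4πDt) = 26.49 m, giving peak height M/(n_e·A·√(4πDt)) = 0.792/(0.35 × 11.1 × 26.49) = 0.007696 kg/m³.
(x−vt)²/(4Dt) = (14.6752)²/(4 × 2.46 × 22.7) = 0.9642; exp(−0.9642) = 0.3813.
C = 0.007696 × 0.3813 = 0.00293 kg/m³.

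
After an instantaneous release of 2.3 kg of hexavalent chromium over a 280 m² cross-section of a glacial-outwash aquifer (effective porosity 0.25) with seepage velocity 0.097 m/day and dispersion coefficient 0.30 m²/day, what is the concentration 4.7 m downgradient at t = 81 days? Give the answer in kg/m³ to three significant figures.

0.00170 kg/m³

For an instantaneous plane source, C(x,t) = M/(n_e·A·√(4πDt)) · exp(−(x−vt)²/(4Dt)), with n_e·A the pore (flow) area.
Plume center vt = 0.097 × 81 = 7.857 m, so the well at 4.7 m is 3.157 m upgradient of the peak.
√(4πDt) = 17.47 m, giving peak height M/(n_e·A·√(4πDt)) = 2.3/(0.25 × 280 × 17.47) = 0.001881 kg/m³.
(x−vt)²/(4Dt) = (-3.157)²/(4 × 0.30 × 81) = 0.1025; exp(−0.1025) = 0.9026.
C = 0.001881 × 0.9026 = 0.00170 kg/m³.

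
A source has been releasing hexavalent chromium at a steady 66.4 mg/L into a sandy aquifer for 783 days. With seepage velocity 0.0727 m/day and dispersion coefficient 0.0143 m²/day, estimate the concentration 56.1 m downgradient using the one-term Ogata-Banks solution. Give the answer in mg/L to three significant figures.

For a continuous step input, C/C₀ ≈ ½·erfc((x−vt)/(2√(Dt))).
vt = 0.0727 × 783 = 56.9241 m and 2√(Dt) = 2√(0.0143 × 783) = 6.692 m.
Argument (x−vt)/(2√(Dt)) = (56.1 − 56.9241)/6.692 = -0.1231; ½·erfc(-0.1231) = 0.5691.
C = 66.4 × 0.5691 = 37.8 mg/L.

37.8 mg/L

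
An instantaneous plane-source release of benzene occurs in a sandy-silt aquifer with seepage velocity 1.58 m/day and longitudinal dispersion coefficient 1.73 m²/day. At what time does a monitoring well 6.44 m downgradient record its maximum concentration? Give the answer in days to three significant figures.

3.44 days

For the 1D instantaneous-source solution, setting ∂C/∂t = 0 at fixed x gives v²t² + 2Dt − x² = 0, so t = (√(D² + v²x²) − D)/v².
√(D² + v²x²) = √(1.73² + 1.58² × 6.44²) = 10.32; v² = 2.4964.
t = (10.32 − 1.73)/2.4964 = 3.44 days (vs. the pure-advection estimate x/v = 4.08 d).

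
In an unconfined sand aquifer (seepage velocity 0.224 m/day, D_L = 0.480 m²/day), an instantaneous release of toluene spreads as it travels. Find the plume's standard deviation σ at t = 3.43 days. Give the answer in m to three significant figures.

1.81 m

Dispersive spreading gives a Gaussian with σ² = 2Dt; advection only shifts the center.
σ = √(2 × 0.480 × 3.43) = 1.81 m.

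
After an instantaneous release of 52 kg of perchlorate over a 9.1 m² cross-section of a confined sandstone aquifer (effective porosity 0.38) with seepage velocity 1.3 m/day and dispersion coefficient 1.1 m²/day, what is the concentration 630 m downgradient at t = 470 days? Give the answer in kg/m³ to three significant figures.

0.157 kg/m³

For an instantaneous plane source, C(x,t) = M/(n_e·A·√(4πDt)) · exp(−(x−vt)²/(4Dt)), with n_e·A the pore (flow) area.
Plume center vt = 1.3 × 470 = 611 m, so the well at 630 m is 19 m downgradient of the peak.
√(4πDt) = 80.60 m, giving peak height M/(n_e·A·√(4πDt)) = 52/(0.38 × 9.1 × 80.60) = 0.1866 kg/m³.
(x−vt)²/(4Dt) = (19)²/(4 × 1.1 × 470) = 0.1746; exp(−0.1746) = 0.8398.
C = 0.1866 × 0.8398 = 0.157 kg/m³.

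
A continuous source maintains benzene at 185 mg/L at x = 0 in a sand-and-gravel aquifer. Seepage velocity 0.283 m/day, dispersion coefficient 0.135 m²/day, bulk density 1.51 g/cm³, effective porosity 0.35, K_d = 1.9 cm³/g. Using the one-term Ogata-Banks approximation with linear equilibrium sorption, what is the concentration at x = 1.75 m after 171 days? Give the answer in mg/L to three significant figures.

Retardation factor R = 1 + ρ_b·K_d/n = 1 + 1.51 × 1.9/0.35 = 9.197.
Sorption retards both mechanisms: v_R = v/R = 0.03077 m/day, D_R = D/R = 0.01468 m²/day.
v_R·t = 0.03077 × 171 = 5.26167 m; 2√(D_R t) = 3.169 m; argument = (1.75 − 5.26167)/3.169 = -1.108.
C = C₀ × ½·erfc(-1.108) = 185 × 0.9414 = 174 mg/L.

174 mg/L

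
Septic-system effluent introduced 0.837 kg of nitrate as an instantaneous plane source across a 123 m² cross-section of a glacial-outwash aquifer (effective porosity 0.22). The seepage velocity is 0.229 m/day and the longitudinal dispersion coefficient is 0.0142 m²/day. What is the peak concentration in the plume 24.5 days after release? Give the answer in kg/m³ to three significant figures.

The peak of an instantaneous 1D plume sits at x = vt; there the Gaussian factor is 1 and C_max = M/(n_e·A·√(4πDt)), where n_e·A is the pore area the mass is dissolved in.
√(4πDt) = √(4π × 0.0142 × 24.5) = 2.091 m, so C_max = 0.837/(0.22 × 123 × 2.091) = 0.0148 kg/m³.

0.0148 kg/m³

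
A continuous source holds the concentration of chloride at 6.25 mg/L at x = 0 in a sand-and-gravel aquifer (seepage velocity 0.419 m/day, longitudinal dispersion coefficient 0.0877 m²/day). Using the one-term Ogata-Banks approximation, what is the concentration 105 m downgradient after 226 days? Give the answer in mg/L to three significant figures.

For a continuous step input, C/C₀ ≈ ½·erfc((x−vt)/(2√(Dt))).
vt = 0.419 × 226 = 94.694 m and 2√(Dt) = 2√(0.0877 × 226) = 8.904 m.
Argument (x−vt)/(2√(Dt)) = (105 − 94.694)/8.904 = 1.157; ½·erfc(1.157) = 0.05089.
C = 6.25 × 0.05089 = 0.318 mg/L.

0.318 mg/L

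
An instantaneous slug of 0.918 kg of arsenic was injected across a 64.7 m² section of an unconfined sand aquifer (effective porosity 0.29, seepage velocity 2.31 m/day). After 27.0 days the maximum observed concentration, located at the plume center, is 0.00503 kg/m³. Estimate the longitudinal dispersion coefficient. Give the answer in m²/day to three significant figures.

At the plume center C_max = M/(n_e·A·√(4πDt)), so D = M²/(4πt·(n_e·A·C_max)²).
n_e·A·C_max = 0.29 × 64.7 × 0.00503 = 0.09438 kg/m.
D = 0.918²/(4π × 27.0 × 0.09438²) = 0.279 m²/day.

0.279 m²/day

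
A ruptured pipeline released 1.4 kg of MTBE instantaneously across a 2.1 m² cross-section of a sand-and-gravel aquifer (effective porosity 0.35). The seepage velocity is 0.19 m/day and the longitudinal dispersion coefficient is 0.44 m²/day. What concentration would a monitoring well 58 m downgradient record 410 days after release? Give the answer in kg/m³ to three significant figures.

For an instantaneous plane source, C(x,t) = M/(n_e·A·√(4πDt)) · exp(−(x−vt)²/(4Dt)), with n_e·A the pore (flow) area.
Plume center vt = 0.19 × 410 = 77.9 m, so the well at 58 m is 19.9 m upgradient of the peak.
√(4πDt) = 47.61 m, giving peak height M/(n_e·A·√(4πDt)) = 1.4/(0.35 × 2.1 × 47.61) = 0.04001 kg/m³.
(x−vt)²/(4Dt) = (-19.9)²/(4 × 0.44 × 410) = 0.5488; exp(−0.5488) = 0.5776.
C = 0.04001 × 0.5776 = 0.0231 kg/m³.

0.0231 kg/m³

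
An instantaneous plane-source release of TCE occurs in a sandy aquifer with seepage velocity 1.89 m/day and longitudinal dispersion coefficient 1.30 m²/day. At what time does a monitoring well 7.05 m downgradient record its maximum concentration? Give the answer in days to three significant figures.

For the 1D instantaneous-source solution, setting ∂C/∂t = 0 at fixed x gives v²t² + 2Dt − x² = 0, so t = (√(D² + v²x²) − D)/v².
√(D² + v²x²) = √(1.30² + 1.89² × 7.05²) = 13.39; v² = 3.5721.
t = (13.39 − 1.30)/3.5721 = 3.38 days (vs. the pure-advection estimate x/v = 3.73 d).

3.38 days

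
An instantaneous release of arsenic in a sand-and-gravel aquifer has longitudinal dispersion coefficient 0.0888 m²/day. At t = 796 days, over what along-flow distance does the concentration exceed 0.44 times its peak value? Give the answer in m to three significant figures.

30.5 m

The plume is Gaussian with σ = √(2Dt) = √(2 × 0.0888 × 796) = 11.89 m.
C/C_peak = exp(−Δx²/(2σ²)) = 0.44 ⇒ Δx = σ·√(−2 ln 0.44) = 11.89 × 1.281 = 15.23 m.
Width = 2Δx = 30.5 m.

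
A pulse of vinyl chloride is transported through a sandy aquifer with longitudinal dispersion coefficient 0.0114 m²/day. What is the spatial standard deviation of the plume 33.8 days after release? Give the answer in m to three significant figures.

Dispersive spreading gives a Gaussian with σ² = 2Dt; advection only shifts the center.
σ = √(2 × 0.0114 × 33.8) = 0.878 m.

0.878 m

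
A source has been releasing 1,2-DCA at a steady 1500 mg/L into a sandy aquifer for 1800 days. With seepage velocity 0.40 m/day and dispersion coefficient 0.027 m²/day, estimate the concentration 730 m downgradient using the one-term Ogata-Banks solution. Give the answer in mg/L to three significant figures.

233 mg/L

For a continuous step input, C/C₀ ≈ ½·erfc((x−vt)/(2√(Dt))).
vt = 0.40 × 1800 = 720 m and 2√(Dt) = 2√(0.027 × 1800) = 13.94 m.
Argument (x−vt)/(2√(Dt)) = (730 − 720)/13.94 = 0.7174; ½·erfc(0.7174) = 0.1552.
C = 1500 × 0.1552 = 233 mg/L.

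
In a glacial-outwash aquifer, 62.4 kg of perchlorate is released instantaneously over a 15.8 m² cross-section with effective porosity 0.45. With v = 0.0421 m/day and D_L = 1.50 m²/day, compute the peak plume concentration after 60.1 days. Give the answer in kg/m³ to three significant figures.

The peak of an instantaneous 1D plume sits at x = vt; there the Gaussian factor is 1 and C_max = M/(n_e·A·√(4πDt)), where n_e·A is the pore area the mass is dissolved in.
√(4πDt) = √(4π × 1.50 × 60.1) = 33.66 m, so C_max = 62.4/(0.45 × 15.8 × 33.66) = 0.261 kg/m³.

0.261 kg/m³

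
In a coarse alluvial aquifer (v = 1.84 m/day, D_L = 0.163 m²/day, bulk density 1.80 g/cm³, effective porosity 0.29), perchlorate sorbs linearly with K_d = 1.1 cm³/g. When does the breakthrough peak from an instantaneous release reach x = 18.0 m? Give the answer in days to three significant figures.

Retardation factor R = 1 + ρ_b·K_d/n = 1 + 1.80 × 1.1/0.29 = 7.828.
Sorption retards both mechanisms: v_R = v/R = 0.2351 m/day, D_R = D/R = 0.02082 m²/day.
Peak time from v_R²t² + 2D_R t − x² = 0: t = (√(D_R² + v_R²x²) − D_R)/v_R².
√(D_R² + v_R²x²) = √(0.02082² + 0.2351² × 18.0²) = 4.232; v_R² = 0.05527.
t = (4.232 − 0.02082)/0.05527 = 76.2 days.

76.2 days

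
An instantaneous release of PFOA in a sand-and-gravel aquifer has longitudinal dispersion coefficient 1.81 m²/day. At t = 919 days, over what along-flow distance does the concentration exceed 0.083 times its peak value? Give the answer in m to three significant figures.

The plume is Gaussian with σ = √(2Dt) = √(2 × 1.81 × 919) = 57.68 m.
C/C_peak = exp(−Δx²/(2σ²)) = 0.083 ⇒ Δx = σ·√(−2 ln 0.083) = 57.68 × 2.231 = 128.7 m.
Width = 2Δx = 257 m.

257 m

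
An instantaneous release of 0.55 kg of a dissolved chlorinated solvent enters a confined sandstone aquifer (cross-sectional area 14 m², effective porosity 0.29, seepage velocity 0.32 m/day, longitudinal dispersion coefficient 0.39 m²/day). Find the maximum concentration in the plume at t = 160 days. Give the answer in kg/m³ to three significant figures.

0.00484 kg/m³

The peak of an instantaneous 1D plume sits at x = vt; there the Gaussian factor is 1 and C_max = M/(n_e·A·√(4πDt)), where n_e·A is the pore area the mass is dissolved in.
√(4πDt) = √(4π × 0.39 × 160) = 28.00 m, so C_max = 0.55/(0.29 × 14 × 28.00) = 0.00484 kg/m³.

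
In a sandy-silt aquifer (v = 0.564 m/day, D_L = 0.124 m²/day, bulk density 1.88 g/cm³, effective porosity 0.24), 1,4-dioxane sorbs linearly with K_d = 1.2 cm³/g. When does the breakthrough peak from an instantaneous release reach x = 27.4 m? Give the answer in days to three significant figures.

Retardation factor R = 1 + ρ_b·K_d/n = 1 + 1.88 × 1.2/0.24 = 10.40.
Sorption retards both mechanisms: v_R = v/R = 0.05423 m/day, D_R = D/R = 0.01192 m²/day.
Peak time from v_R²t² + 2D_R t − x² = 0: t = (√(D_R² + v_R²x²) − D_R)/v_R².
√(D_R² + v_R²x²) = √(0.01192² + 0.05423² × 27.4²) = 1.486; v_R² = 0.002941.
t = (1.486 − 0.01192)/0.002941 = 501 days.

501 days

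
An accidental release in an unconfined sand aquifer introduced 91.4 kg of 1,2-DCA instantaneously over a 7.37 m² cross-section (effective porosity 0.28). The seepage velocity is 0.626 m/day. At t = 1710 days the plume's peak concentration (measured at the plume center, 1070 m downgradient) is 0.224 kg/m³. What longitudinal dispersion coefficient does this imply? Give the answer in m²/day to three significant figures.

At the plume center C_max = M/(n_e·A·√(4πDt)), so D = M²/(4πt·(n_e·A·C_max)²).
n_e·A·C_max = 0.28 × 7.37 × 0.224 = 0.4622 kg/m.
D = 91.4²/(4π × 1710 × 0.4622²) = 1.82 m²/day.

1.82 m²/day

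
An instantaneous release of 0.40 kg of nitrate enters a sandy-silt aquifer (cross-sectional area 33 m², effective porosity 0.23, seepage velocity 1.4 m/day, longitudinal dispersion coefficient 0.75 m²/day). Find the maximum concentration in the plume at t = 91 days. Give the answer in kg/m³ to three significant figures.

0.00180 kg/m³

The peak of an instantaneous 1D plume sits at x = vt; there the Gaussian factor is 1 and C_max = M/(n_e·A·√(4πDt)), where n_e·A is the pore area the mass is dissolved in.
√(4πDt) = √(4π × 0.75 × 91) = 29.29 m, so C_max = 0.40/(0.23 × 33 × 29.29) = 0.00180 kg/m³.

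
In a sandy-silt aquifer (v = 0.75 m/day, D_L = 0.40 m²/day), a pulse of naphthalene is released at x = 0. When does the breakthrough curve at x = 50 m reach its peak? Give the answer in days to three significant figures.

66.0 days

For the 1D instantaneous-source solution, setting ∂C/∂t = 0 at fixed x gives v²t² + 2Dt − x² = 0, so t = (√(D² + v²x²) − D)/v².
√(D² + v²x²) = √(0.40² + 0.75² × 50²) = 37.50; v² = 0.5625.
t = (37.50 − 0.40)/0.5625 = 66.0 days (vs. the pure-advection estimate x/v = 66.7 d).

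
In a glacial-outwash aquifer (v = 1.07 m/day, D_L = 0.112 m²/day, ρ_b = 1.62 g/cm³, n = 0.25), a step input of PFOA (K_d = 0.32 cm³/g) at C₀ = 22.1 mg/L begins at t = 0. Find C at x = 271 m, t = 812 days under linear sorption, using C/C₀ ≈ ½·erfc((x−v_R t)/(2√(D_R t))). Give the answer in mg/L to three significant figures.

Retardation factor R = 1 + ρ_b·K_d/n = 1 + 1.62 × 0.32/0.25 = 3.074.
Sorption retards both mechanisms: v_R = v/R = 0.3481 m/day, D_R = D/R = 0.03643 m²/day.
v_R·t = 0.3481 × 812 = 282.6572 m; 2√(D_R t) = 10.88 m; argument = (271 − 282.6572)/10.88 = -1.071.
C = C₀ × ½·erfc(-1.071) = 22.1 × 0.9351 = 20.7 mg/L.

20.7 mg/L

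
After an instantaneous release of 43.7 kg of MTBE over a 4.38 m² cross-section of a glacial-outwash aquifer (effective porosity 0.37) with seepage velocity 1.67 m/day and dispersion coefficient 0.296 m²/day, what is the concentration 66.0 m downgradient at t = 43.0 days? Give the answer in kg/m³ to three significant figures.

For an instantaneous plane source, C(x,t) = M/(n_e·A·√(4πDt)) · exp(−(x−vt)²/(4Dt)), with n_e·A the pore (flow) area.
Plume center vt = 1.67 × 43.0 = 71.81 m, so the well at 66.0 m is 5.81 m upgradient of the peak.
√(4πDt) = 12.65 m, giving peak height M/(n_e·A·√(4πDt)) = 43.7/(0.37 × 4.38 × 12.65) = 2.132 kg/m³.
(x−vt)²/(4Dt) = (-5.81)²/(4 × 0.296 × 43.0) = 0.6630; exp(−0.6630) = 0.5153.
C = 2.132 × 0.5153 = 1.10 kg/m³.

1.10 kg/m³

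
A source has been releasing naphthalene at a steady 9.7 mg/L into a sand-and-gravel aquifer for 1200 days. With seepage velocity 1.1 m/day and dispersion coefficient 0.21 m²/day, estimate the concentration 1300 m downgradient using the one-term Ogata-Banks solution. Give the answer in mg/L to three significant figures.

7.89 mg/L

For a continuous step input, C/C₀ ≈ ½·erfc((x−vt)/(2√(Dt))).
vt = 1.1 × 1200 = 1320 m and 2√(Dt) = 2√(0.21 × 1200) = 31.75 m.
Argument (x−vt)/(2√(Dt)) = (1300 − 1320)/31.75 = -0.6299; ½·erfc(-0.6299) = 0.8135.
C = 9.7 × 0.8135 = 7.89 mg/L.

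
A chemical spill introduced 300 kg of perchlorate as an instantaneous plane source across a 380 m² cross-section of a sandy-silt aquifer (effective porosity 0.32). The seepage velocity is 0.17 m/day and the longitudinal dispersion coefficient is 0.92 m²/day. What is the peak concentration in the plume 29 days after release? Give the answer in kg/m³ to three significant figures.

The peak of an instantaneous 1D plume sits at x = vt; there the Gaussian factor is 1 and C_max = M/(n_e·A·√(4πDt)), where n_e·A is the pore area the mass is dissolved in.
√(4πDt) = √(4π × 0.92 × 29) = 18.31 m, so C_max = 300/(0.32 × 380 × 18.31) = 0.135 kg/m³.

0.135 kg/m³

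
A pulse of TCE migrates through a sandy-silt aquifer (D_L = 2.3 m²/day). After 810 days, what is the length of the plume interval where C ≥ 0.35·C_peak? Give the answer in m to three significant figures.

The plume is Gaussian with σ = √(2Dt) = √(2 × 2.3 × 810) = 61.04 m.
C/C_peak = exp(−Δx²/(2σ²)) = 0.35 ⇒ Δx = σ·√(−2 ln 0.35) = 61.04 × 1.449 = 88.45 m.
Width = 2Δx = 177 m.

177 m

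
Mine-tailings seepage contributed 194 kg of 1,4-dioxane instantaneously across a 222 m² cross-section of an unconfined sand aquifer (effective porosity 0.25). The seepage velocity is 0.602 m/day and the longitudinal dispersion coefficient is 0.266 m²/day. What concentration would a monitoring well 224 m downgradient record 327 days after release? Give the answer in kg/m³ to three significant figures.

For an instantaneous plane source, C(x,t) = M/(n_e·A·√(4πDt)) · exp(−(x−vt)²/(4Dt)), with n_e·A the pore (flow) area.
Plume center vt = 0.602 × 327 = 196.854 m, so the well at 224 m is 27.146 m downgradient of the peak.
√(4πDt) = 33.06 m, giving peak height M/(n_e·A·√(4πDt)) = 194/(0.25 × 222 × 33.06) = 0.1057 kg/m³.
(x−vt)²/(4Dt) = (27.146)²/(4 × 0.266 × 327) = 2.118; exp(−2.118) = 0.1203.
C = 0.1057 × 0.1203 = 0.0127 kg/m³.

0.0127 kg/m³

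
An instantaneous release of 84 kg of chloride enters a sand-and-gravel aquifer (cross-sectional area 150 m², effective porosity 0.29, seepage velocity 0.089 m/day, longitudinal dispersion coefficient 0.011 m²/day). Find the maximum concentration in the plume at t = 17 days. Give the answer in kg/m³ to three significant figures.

The peak of an instantaneous 1D plume sits at x = vt; there the Gaussian factor is 1 and C_max = M/(n_e·A·√(4πDt)), where n_e·A is the pore area the mass is dissolved in.
√(4πDt) = √(4π × 0.011 × 17) = 1.533 m, so C_max = 84/(0.29 × 150 × 1.533) = 1.26 kg/m³.

1.26 kg/m³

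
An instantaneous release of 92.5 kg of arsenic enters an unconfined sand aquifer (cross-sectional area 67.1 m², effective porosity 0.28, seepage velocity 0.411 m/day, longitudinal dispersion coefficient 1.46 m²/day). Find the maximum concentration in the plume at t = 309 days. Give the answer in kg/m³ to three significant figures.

The peak of an instantaneous 1D plume sits at x = vt; there the Gaussian factor is 1 and C_max = M/(n_e·A·√(4πDt)), where n_e·A is the pore area the mass is dissolved in.
√(4πDt) = √(4π × 1.46 × 309) = 75.29 m, so C_max = 92.5/(0.28 × 67.1 × 75.29) = 0.0654 kg/m³.

0.0654 kg/m³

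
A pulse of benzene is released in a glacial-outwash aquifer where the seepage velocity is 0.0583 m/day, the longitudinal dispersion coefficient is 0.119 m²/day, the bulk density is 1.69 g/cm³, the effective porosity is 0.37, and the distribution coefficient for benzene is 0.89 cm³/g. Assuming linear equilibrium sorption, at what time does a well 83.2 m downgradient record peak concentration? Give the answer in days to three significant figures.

Retardation factor R = 1 + ρ_b·K_d/n = 1 + 1.69 × 0.89/0.37 = 5.065.
Sorption retards both mechanisms: v_R = v/R = 0.01151 m/day, D_R = D/R = 0.02349 m²/day.
Peak time from v_R²t² + 2D_R t − x² = 0: t = (√(D_R² + v_R²x²) − D_R)/v_R².
√(D_R² + v_R²x²) = √(0.02349² + 0.01151² × 83.2²) = 0.9579; v_R² = 0.0001325.
t = (0.9579 − 0.02349)/0.0001325 = 7050 days.

7050 days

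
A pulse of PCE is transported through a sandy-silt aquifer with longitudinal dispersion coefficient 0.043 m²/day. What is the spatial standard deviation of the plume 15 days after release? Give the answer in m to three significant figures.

Dispersive spreading gives a Gaussian with σ² = 2Dt; advection only shifts the center.
σ = √(2 × 0.043 × 15) = 1.14 m.

1.14 m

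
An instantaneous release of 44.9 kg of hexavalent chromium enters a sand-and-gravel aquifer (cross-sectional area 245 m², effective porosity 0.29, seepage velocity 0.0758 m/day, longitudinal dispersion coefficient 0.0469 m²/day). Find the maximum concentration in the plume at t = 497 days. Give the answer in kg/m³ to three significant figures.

The peak of an instantaneous 1D plume sits at x = vt; there the Gaussian factor is 1 and C_max = M/(n_e·A·√(4πDt)), where n_e·A is the pore area the mass is dissolved in.
√(4πDt) = √(4π × 0.0469 × 497) = 17.11 m, so C_max = 44.9/(0.29 × 245 × 17.11) = 0.0369 kg/m³.

0.0369 kg/m³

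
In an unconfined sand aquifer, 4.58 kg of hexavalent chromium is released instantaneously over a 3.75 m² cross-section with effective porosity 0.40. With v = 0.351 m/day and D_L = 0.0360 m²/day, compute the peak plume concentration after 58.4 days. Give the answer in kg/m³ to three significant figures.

0.594 kg/m³

The peak of an instantaneous 1D plume sits at x = vt; there the Gaussian factor is 1 and C_max = M/(n_e·A·√(4πDt)), where n_e·A is the pore area the mass is dissolved in.
√(4πDt) = √(4π × 0.0360 × 58.4) = 5.140 m, so C_max = 4.58/(0.40 × 3.75 × 5.140) = 0.594 kg/m³.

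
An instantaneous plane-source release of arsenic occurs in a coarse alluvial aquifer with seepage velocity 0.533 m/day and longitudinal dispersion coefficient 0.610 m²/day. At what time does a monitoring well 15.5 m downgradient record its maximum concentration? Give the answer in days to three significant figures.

27.0 days

For the 1D instantaneous-source solution, setting ∂C/∂t = 0 at fixed x gives v²t² + 2Dt − x² = 0, so t = (√(D² + v²x²) − D)/v².
√(D² + v²x²) = √(0.610² + 0.533² × 15.5²) = 8.284; v² = 0.284089.
t = (8.284 − 0.610)/0.284089 = 27.0 days (vs. the pure-advection estimate x/v = 29.1 d).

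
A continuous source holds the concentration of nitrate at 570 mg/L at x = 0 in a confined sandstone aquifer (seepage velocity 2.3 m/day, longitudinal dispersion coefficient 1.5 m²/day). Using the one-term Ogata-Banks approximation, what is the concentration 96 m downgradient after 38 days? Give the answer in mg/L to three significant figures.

For a continuous step input, C/C₀ ≈ ½·erfc((x−vt)/(2√(Dt))).
vt = 2.3 × 38 = 87.4 m and 2√(Dt) = 2√(1.5 × 38) = 15.10 m.
Argument (x−vt)/(2√(Dt)) = (96 − 87.4)/15.10 = 0.5695; ½·erfc(0.5695) = 0.2103.
C = 570 × 0.2103 = 120 mg/L.

120 mg/L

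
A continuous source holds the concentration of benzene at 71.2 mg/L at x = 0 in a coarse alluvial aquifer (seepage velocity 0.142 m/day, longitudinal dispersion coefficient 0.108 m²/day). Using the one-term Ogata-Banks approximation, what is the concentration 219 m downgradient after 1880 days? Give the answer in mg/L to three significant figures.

For a continuous step input, C/C₀ ≈ ½·erfc((x−vt)/(2√(Dt))).
vt = 0.142 × 1880 = 266.96 m and 2√(Dt) = 2√(0.108 × 1880) = 28.50 m.
Argument (x−vt)/(2√(Dt)) = (219 − 266.96)/28.50 = -1.683; ½·erfc(-1.683) = 0.9913.
C = 71.2 × 0.9913 = 70.6 mg/L.

70.6 mg/L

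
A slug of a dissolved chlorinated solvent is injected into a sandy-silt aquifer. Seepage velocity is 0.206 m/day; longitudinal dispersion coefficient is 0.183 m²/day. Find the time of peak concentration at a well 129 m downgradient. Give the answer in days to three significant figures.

622 days

For the 1D instantaneous-source solution, setting ∂C/∂t = 0 at fixed x gives v²t² + 2Dt − x² = 0, so t = (√(D² + v²x²) − D)/v².
√(D² + v²x²) = √(0.183² + 0.206² × 129²) = 26.57; v² = 0.042436.
t = (26.57 − 0.183)/0.042436 = 622 days (vs. the pure-advection estimate x/v = 626 d).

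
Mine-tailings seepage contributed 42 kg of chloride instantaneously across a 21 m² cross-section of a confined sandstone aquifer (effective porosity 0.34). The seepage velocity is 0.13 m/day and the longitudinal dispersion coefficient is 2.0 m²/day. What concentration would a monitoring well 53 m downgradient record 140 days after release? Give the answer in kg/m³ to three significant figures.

0.0336 kg/m³

For an instantaneous plane source, C(x,t) = M/(n_e·A·√(4πDt)) · exp(−(x−vt)²/(4Dt)), with n_e·A the pore (flow) area.
Plume center vt = 0.13 × 140 = 18.2 m, so the well at 53 m is 34.8 m downgradient of the peak.
√(4πDt) = 59.32 m, giving peak height M/(n_e·A·√(4πDt)) = 42/(0.34 × 21 × 59.32) = 0.09916 kg/m³.
(x−vt)²/(4Dt) = (34.8)²/(4 × 2.0 × 140) = 1.081; exp(−1.081) = 0.3393.
C = 0.09916 × 0.3393 = 0.0336 kg/m³.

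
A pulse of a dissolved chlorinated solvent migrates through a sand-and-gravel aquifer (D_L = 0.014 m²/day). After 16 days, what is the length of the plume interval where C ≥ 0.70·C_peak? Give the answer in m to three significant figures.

The plume is Gaussian with σ = √(2Dt) = √(2 × 0.014 × 16) = 0.6693 m.
C/C_peak = exp(−Δx²/(2σ²)) = 0.70 ⇒ Δx = σ·√(−2 ln 0.70) = 0.6693 × 0.8446 = 0.5653 m.
Width = 2Δx = 1.13 m.

1.13 m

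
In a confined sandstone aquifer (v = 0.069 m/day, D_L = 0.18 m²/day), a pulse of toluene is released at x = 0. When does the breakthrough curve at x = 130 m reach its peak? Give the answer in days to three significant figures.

For the 1D instantaneous-source solution, setting ∂C/∂t = 0 at fixed x gives v²t² + 2Dt − x² = 0, so t = (√(D² + v²x²) − D)/v².
√(D² + v²x²) = √(0.18² + 0.069² × 130²) = 8.972; v² = 0.004761.
t = (8.972 − 0.18)/0.004761 = 1850 days (vs. the pure-advection estimate x/v = 1880 d).

1850 days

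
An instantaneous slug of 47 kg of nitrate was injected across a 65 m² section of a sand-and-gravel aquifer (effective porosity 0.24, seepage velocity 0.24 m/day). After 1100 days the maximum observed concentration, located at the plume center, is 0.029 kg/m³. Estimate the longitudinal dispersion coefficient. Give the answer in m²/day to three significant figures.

At the plume center C_max = M/(n_e·A·√(4πDt)), so D = M²/(4πt·(n_e·A·C_max)²).
n_e·A·C_max = 0.24 × 65 × 0.029 = 0.4524 kg/m.
D = 47²/(4π × 1100 × 0.4524²) = 0.781 m²/day.

0.781 m²/day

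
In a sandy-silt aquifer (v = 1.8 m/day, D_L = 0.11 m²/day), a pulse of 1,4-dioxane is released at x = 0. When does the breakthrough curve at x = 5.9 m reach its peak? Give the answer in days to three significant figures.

3.24 days

For the 1D instantaneous-source solution, setting ∂C/∂t = 0 at fixed x gives v²t² + 2Dt − x² = 0, so t = (√(D² + v²x²) − D)/v².
√(D² + v²x²) = √(0.11² + 1.8² × 5.9²) = 10.62; v² = 3.24.
t = (10.62 − 0.11)/3.24 = 3.24 days (vs. the pure-advection estimate x/v = 3.28 d).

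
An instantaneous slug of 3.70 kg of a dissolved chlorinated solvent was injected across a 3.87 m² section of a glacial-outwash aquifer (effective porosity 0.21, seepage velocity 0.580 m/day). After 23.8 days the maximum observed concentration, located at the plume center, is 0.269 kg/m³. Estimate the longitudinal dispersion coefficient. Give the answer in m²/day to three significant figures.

At the plume center C_max = M/(n_e·A·√(4πDt)), so D = M²/(4πt·(n_e·A·C_max)²).
n_e·A·C_max = 0.21 × 3.87 × 0.269 = 0.2186 kg/m.
D = 3.70²/(4π × 23.8 × 0.2186²) = 0.958 m²/day.

0.958 m²/day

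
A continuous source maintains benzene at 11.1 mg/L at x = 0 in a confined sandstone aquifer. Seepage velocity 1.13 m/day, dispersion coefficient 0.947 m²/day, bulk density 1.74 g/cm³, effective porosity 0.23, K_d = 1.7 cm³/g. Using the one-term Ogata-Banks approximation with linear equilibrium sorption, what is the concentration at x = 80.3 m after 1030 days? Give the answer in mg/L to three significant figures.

Retardation factor R = 1 + ρ_b·K_d/n = 1 + 1.74 × 1.7/0.23 = 13.86.
Sorption retards both mechanisms: v_R = v/R = 0.08153 m/day, D_R = D/R = 0.06833 m²/day.
v_R·t = 0.08153 × 1030 = 83.9759 m; 2√(D_R t) = 16.78 m; argument = (80.3 − 83.9759)/16.78 = -0.2191.
C = C₀ × ½·erfc(-0.2191) = 11.1 × 0.6217 = 6.90 mg/L.

6.90 mg/L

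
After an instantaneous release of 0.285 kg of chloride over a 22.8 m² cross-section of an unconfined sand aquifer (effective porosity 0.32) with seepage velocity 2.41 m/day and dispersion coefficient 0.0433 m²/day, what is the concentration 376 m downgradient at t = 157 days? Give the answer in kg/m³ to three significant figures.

For an instantaneous plane source, C(x,t) = M/(n_e·A·√(4πDt)) · exp(−(x−vt)²/(4Dt)), with n_e·A the pore (flow) area.
Plume center vt = 2.41 × 157 = 378.37 m, so the well at 376 m is 2.37 m upgradient of the peak.
√(4πDt) = 9.243 m, giving peak height M/(n_e·A·√(4πDt)) = 0.285/(0.32 × 22.8 × 9.243) = 0.004226 kg/m³.
(x−vt)²/(4Dt) = (-2.37)²/(4 × 0.0433 × 157) = 0.2066; exp(−0.2066) = 0.8133.
C = 0.004226 × 0.8133 = 0.00344 kg/m³.

0.00344 kg/m³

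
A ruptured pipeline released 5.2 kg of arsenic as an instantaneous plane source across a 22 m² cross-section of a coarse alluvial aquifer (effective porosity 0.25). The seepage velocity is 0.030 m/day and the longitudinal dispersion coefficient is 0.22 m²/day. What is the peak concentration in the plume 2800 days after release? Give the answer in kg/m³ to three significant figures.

0.0107 kg/m³

The peak of an instantaneous 1D plume sits at x = vt; there the Gaussian factor is 1 and C_max = M/(n_e·A·√(4πDt)), where n_e·A is the pore area the mass is dissolved in.
√(4πDt) = √(4π × 0.22 × 2800) = 87.98 m, so C_max = 5.2/(0.25 × 22 × 87.98) = 0.0107 kg/m³.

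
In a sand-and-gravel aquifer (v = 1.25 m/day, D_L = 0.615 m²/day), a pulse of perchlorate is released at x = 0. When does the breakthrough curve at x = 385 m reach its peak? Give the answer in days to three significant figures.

For the 1D instantaneous-source solution, setting ∂C/∂t = 0 at fixed x gives v²t² + 2Dt − x² = 0, so t = (√(D² + v²x²) − D)/v².
√(D² + v²x²) = √(0.615² + 1.25² × 385²) = 481.3; v² = 1.5625.
t = (481.3 − 0.615)/1.5625 = 308 days (vs. the pure-advection estimate x/v = 308 d).

308 days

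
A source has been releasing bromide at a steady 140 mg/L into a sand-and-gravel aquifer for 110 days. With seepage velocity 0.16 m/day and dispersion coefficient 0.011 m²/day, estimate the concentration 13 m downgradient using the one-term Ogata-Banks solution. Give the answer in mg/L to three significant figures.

For a continuous step input, C/C₀ ≈ ½·erfc((x−vt)/(2√(Dt))).
vt = 0.16 × 110 = 17.6 m and 2√(Dt) = 2√(0.011 × 110) = 2.200 m.
Argument (x−vt)/(2√(Dt)) = (13 − 17.6)/2.200 = -2.091; ½·erfc(-2.091) = 0.9984.
C = 140 × 0.9984 = 140 mg/L.

140 mg/L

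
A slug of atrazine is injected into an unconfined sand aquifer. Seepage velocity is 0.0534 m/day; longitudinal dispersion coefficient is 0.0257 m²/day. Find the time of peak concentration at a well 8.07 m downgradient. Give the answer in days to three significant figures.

For the 1D instantaneous-source solution, setting ∂C/∂t = 0 at fixed x gives v²t² + 2Dt − x² = 0, so t = (√(D² + v²x²) − D)/v².
√(D² + v²x²) = √(0.0257² + 0.0534² × 8.07²) = 0.4317; v² = 0.00285156.
t = (0.4317 − 0.0257)/0.00285156 = 142 days (vs. the pure-advection estimate x/v = 151 d).

142 days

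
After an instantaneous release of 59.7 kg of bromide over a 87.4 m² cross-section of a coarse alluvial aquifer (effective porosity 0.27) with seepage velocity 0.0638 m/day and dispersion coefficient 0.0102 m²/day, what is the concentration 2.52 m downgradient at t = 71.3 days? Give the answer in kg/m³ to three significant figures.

For an instantaneous plane source, C(x,t) = M/(n_e·A·√(4πDt)) · exp(−(x−vt)²/(4Dt)), with n_e·A the pore (flow) area.
Plume center vt = 0.0638 × 71.3 = 4.54894 m, so the well at 2.52 m is 2.02894 m upgradient of the peak.
√(4πDt) = 3.023 m, giving peak height M/(n_e·A·√(4πDt)) = 59.7/(0.27 × 87.4 × 3.023) = 0.8369 kg/m³.
(x−vt)²/(4Dt) = (-2.02894)²/(4 × 0.0102 × 71.3) = 1.415; exp(−1.415) = 0.2429.
C = 0.8369 × 0.2429 = 0.203 kg/m³.

0.203 kg/m³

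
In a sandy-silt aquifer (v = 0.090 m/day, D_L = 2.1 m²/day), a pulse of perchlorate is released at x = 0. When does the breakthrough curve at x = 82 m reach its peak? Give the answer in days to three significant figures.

688 days

For the 1D instantaneous-source solution, setting ∂C/∂t = 0 at fixed x gives v²t² + 2Dt − x² = 0, so t = (√(D² + v²x²) − D)/v².
√(D² + v²x²) = √(2.1² + 0.090² × 82²) = 7.673; v² = 0.0081.
t = (7.673 − 2.1)/0.0081 = 688 days (vs. the pure-advection estimate x/v = 911 d).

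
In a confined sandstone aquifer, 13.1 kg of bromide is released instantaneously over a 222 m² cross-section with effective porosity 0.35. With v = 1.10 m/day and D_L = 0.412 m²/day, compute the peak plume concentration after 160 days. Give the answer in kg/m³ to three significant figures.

The peak of an instantaneous 1D plume sits at x = vt; there the Gaussian factor is 1 and C_max = M/(n_e·A·√(4πDt)), where n_e·A is the pore area the mass is dissolved in.
√(4πDt) = √(4π × 0.412 × 160) = 28.78 m, so C_max = 13.1/(0.35 × 222 × 28.78) = 0.00586 kg/m³.

0.00586 kg/m³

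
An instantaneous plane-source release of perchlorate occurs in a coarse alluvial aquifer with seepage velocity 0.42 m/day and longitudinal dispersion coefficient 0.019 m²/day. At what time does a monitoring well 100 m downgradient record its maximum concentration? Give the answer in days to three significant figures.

238 days

For the 1D instantaneous-source solution, setting ∂C/∂t = 0 at fixed x gives v²t² + 2Dt − x² = 0, so t = (√(D² + v²x²) − D)/v².
√(D² + v²x²) = √(0.019² + 0.42² × 100²) = 42.00; v² = 0.1764.
t = (42.00 − 0.019)/0.1764 = 238 days (vs. the pure-advection estimate x/v = 238 d).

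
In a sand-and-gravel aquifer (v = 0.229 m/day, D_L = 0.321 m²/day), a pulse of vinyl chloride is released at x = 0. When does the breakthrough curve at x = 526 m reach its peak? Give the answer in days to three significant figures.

For the 1D instantaneous-source solution, setting ∂C/∂t = 0 at fixed x gives v²t² + 2Dt − x² = 0, so t = (√(D² + v²x²) − D)/v².
√(D² + v²x²) = √(0.321² + 0.229² × 526²) = 120.5; v² = 0.052441.
t = (120.5 − 0.321)/0.052441 = 2290 days (vs. the pure-advection estimate x/v = 2300 d).

2290 days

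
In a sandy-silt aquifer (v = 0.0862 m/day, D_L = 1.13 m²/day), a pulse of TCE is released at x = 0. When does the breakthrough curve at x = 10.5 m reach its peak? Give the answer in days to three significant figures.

42.8 days

For the 1D instantaneous-source solution, setting ∂C/∂t = 0 at fixed x gives v²t² + 2Dt − x² = 0, so t = (√(D² + v²x²) − D)/v².
√(D² + v²x²) = √(1.13² + 0.0862² × 10.5²) = 1.448; v² = 0.00743044.
t = (1.448 − 1.13)/0.00743044 = 42.8 days (vs. the pure-advection estimate x/v = 122 d).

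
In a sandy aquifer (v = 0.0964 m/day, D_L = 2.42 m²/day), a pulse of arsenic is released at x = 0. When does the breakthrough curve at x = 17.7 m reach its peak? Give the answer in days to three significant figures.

For the 1D instantaneous-source solution, setting ∂C/∂t = 0 at fixed x gives v²t² + 2Dt − x² = 0, so t = (√(D² + v²x²) − D)/v².
√(D² + v²x²) = √(2.42² + 0.0964² × 17.7²) = 2.961; v² = 0.00929296.
t = (2.961 − 2.42)/0.00929296 = 58.2 days (vs. the pure-advection estimate x/v = 184 d).

58.2 days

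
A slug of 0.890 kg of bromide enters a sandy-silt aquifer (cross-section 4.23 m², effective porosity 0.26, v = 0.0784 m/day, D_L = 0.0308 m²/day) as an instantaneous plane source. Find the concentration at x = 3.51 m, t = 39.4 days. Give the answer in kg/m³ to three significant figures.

For an instantaneous plane source, C(x,t) = M/(n_e·A·√(4πDt)) · exp(−(x−vt)²/(4Dt)), with n_e·A the pore (flow) area.
Plume center vt = 0.0784 × 39.4 = 3.08896 m, so the well at 3.51 m is 0.42104 m downgradient of the peak.
√(4πDt) = 3.905 m, giving peak height M/(n_e·A·√(4πDt)) = 0.890/(0.26 × 4.23 × 3.905) = 0.2072 kg/m³.
(x−vt)²/(4Dt) = (0.42104)²/(4 × 0.0308 × 39.4) = 0.03652; exp(−0.03652) = 0.9641.
C = 0.2072 × 0.9641 = 0.200 kg/m³.

0.200 kg/m³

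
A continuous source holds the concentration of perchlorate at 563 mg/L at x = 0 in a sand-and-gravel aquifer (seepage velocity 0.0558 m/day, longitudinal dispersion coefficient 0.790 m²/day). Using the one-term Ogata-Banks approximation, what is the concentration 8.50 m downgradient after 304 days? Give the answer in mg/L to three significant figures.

For a continuous step input, C/C₀ ≈ ½·erfc((x−vt)/(2√(Dt))).
vt = 0.0558 × 304 = 16.9632 m and 2√(Dt) = 2√(0.790 × 304) = 30.99 m.
Argument (x−vt)/(2√(Dt)) = (8.50 − 16.9632)/30.99 = -0.2731; ½·erfc(-0.2731) = 0.6503.
C = 563 × 0.6503 = 366 mg/L.

366 mg/L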